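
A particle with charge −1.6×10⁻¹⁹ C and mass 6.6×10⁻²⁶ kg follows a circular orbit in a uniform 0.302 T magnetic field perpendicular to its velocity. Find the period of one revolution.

The cyclotron period depends only on m, q, B: T = 2πm/(|q|B).
T = 2π(6.6×10⁻²⁶)/((1.6×10⁻¹⁹)(0.302)) ≈ 8.58×10⁻⁶ s.

T ≈ 8.58×10⁻⁶ s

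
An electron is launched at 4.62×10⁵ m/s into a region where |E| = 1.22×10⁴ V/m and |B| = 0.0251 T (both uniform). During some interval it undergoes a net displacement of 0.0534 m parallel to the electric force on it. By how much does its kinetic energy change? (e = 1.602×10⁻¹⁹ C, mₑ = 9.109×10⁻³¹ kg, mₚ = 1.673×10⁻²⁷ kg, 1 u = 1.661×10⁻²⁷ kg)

The magnetic force is always ⟂ v and does no work; only the electric force changes KE.
ΔKE = F_E · d = |q|E d = (1.602×10⁻¹⁹)(1.22×10⁴)(0.0534) ≈ 1.04×10⁻¹⁶ J.

ΔKE ≈ 1.04×10⁻¹⁶ J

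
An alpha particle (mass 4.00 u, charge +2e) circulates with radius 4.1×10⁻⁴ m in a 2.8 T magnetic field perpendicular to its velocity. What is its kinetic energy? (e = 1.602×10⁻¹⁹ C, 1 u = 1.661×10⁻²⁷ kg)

v = |q|Br/m, then KE = ½mv² = (qBr)²/(2m).
v = (3.204×10⁻¹⁹)(2.8)(4.1×10⁻⁴)/6.644×10⁻²⁷ ≈ 5.536×10⁴ m/s.
KE = ½(6.644×10⁻²⁷)(5.536×10⁴)² ≈ 1.0×10⁻¹⁷ J = 64 eV.

KE ≈ 64 eV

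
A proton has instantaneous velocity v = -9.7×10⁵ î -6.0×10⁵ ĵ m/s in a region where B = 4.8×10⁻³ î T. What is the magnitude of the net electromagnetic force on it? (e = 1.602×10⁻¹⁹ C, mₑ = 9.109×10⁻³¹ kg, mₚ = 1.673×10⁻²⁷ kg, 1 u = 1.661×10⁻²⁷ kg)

|F| ≈ 4.61×10⁻¹⁶ N

v×B = (0, 0, 2880) N/C.
F = q v×B = (1.602×10⁻¹⁹ C)·(0, 0, 2880) = (0, 0, 4.61×10⁻¹⁶) N.
|F| = 4.61×10⁻¹⁶ N.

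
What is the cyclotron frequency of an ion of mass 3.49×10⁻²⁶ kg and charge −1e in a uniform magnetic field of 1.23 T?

f ≈ 8.99×10⁵ Hz

f = |q|B/(2πm).
f = (1.602×10⁻¹⁹)(1.23)/(2π·3.49×10⁻²⁶) ≈ 8.99×10⁵ Hz.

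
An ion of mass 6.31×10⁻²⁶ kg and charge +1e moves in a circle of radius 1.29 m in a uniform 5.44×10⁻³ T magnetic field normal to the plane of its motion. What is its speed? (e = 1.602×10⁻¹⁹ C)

From |q|vB = mv²/r, v = |q|Br/m.
v = (1.602×10⁻¹⁹)(5.44×10⁻³)(1.29)/6.31×10⁻²⁶ ≈ 1.78×10⁴ m/s.

v ≈ 1.78×10⁴ m/s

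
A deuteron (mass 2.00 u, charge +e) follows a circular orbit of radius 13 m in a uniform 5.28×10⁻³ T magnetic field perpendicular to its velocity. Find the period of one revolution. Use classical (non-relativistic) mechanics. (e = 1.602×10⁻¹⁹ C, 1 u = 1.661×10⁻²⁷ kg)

T ≈ 2.47×10⁻⁵ s

The cyclotron period depends only on m, q, B: T = 2πm/(|q|B).
T = 2π(3.322×10⁻²⁷)/((1.602×10⁻¹⁹)(5.28×10⁻³)) ≈ 2.47×10⁻⁵ s.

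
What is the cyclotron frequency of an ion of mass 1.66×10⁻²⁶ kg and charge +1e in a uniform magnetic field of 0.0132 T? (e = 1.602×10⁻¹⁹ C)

f ≈ 2.03×10⁴ Hz

f = |q|B/(2πm).
f = (1.602×10⁻¹⁹)(0.0132)/(2π·1.66×10⁻²⁶) ≈ 2.03×10⁴ Hz.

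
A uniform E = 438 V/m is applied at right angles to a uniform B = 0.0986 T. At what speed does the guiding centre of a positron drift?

v_d ≈ 4440 m/s

In crossed fields the guiding centre drifts at v_d = |E×B|/B² = E/B, independent of charge and mass.
v_d = 438/0.0986 = 4440 m/s.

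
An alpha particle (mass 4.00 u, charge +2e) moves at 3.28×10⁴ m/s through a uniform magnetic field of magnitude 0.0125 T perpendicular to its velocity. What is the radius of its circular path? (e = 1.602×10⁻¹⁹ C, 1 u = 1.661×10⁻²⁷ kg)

r ≈ 0.0544 m

The magnetic force provides the centripetal force: |q|vB = mv²/r.
r = mv/(|q|B) = (6.644×10⁻²⁷)(3.28×10⁴)/((3.204×10⁻¹⁹)(0.0125)) ≈ 0.0544 m.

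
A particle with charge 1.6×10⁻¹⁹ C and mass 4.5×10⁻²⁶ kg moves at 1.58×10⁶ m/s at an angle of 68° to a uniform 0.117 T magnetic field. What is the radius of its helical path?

r ≈ 3.52 m

v⊥ = v sinθ = 1.58×10⁶·sin68° ≈ 1.465×10⁶ m/s.
r = m v⊥/(|q|B) = (4.5×10⁻²⁶)(1.465×10⁶)/((1.6×10⁻¹⁹)(0.117)) ≈ 3.52 m.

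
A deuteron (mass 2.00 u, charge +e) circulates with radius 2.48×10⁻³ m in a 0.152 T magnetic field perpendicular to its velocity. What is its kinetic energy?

v = |q|Br/m, then KE = ½mv² = (qBr)²/(2m).
v = (1.602×10⁻¹⁹)(0.152)(2.48×10⁻³)/3.322×10⁻²⁷ ≈ 1.818×10⁴ m/s.
KE = ½(3.322×10⁻²⁷)(1.818×10⁴)² ≈ 5.49×10⁻¹⁹ J.

KE ≈ 5.49×10⁻¹⁹ J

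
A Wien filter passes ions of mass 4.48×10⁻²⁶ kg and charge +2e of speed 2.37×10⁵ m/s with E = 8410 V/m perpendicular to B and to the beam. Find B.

B = 0.0355 T

Balance of forces in the selector: qE = qvB ⇒ B = E/v.
B = 8410/2.37×10⁵ = 0.0355 T.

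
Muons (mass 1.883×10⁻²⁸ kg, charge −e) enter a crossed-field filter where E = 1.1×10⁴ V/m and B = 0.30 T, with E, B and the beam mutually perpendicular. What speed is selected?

Zero net Lorentz force requires |qE| = |q v×B|, i.e. E = vB.
v = E/B = 1.1×10⁴/0.30 = 3.7×10⁴ m/s.

v = 3.7×10⁴ m/s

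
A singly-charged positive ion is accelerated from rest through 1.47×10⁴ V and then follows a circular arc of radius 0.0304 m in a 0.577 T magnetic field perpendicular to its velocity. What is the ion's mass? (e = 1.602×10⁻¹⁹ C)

Combine |q|V = ½mv² and r = mv/(|q|B): eliminate v to get m = qB²r²/(2V).
m = (1.602×10⁻¹⁹)(0.577)²(0.0304)²/(2·1.47×10⁴) ≈ 1.68×10⁻²⁷ kg.

m ≈ 1.68×10⁻²⁷ kg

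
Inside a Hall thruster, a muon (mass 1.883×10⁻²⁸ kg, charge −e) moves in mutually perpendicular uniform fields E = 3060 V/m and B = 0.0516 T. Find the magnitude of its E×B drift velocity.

The E×B drift speed is v_d = E/B.
v_d = 3060/0.0516 = 5.93×10⁴ m/s.

v_d ≈ 5.93×10⁴ m/s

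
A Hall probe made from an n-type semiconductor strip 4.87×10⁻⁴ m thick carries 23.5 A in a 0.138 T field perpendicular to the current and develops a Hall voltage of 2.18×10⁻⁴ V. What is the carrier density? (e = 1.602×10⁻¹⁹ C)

n ≈ 1.91×10²⁶ m⁻³

From V_H = IB/(n e t), n = IB/(V_H e t).
n = (23.5)(0.138)/((2.18×10⁻⁴)(1.602×10⁻¹⁹)(4.87×10⁻⁴)) ≈ 1.91×10²⁶ m⁻³.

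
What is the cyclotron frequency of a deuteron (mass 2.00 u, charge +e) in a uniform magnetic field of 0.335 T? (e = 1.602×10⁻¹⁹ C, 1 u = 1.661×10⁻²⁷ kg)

f = |q|B/(2πm).
f = (1.602×10⁻¹⁹)(0.335)/(2π·3.322×10⁻²⁷) ≈ 2.57×10⁶ Hz.

f ≈ 2.57×10⁶ Hz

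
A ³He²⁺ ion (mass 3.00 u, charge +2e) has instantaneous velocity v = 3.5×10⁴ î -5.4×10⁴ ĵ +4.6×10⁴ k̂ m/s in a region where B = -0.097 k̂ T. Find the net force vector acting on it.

F ≈ (1.68×10⁻¹⁵, 1.09×10⁻¹⁵, 0) N

v×B = (5240, 3400, 0) N/C.
F = q v×B = (3.204×10⁻¹⁹ C)·(5240, 3400, 0) = (1.68×10⁻¹⁵, 1.09×10⁻¹⁵, 0) N.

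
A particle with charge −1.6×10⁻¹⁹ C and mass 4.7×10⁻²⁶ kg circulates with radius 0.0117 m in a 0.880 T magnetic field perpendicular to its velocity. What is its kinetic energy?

v = |q|Br/m, then KE = ½mv² = (qBr)²/(2m).
v = (1.6×10⁻¹⁹)(0.880)(0.0117)/4.7×10⁻²⁶ ≈ 3.505×10⁴ m/s.
KE = ½(4.7×10⁻²⁶)(3.505×10⁴)² ≈ 2.89×10⁻¹⁷ J.

KE ≈ 2.89×10⁻¹⁷ J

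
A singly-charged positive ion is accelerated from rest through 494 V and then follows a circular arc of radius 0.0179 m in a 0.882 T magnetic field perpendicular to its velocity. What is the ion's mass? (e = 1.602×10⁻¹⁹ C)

m ≈ 4.04×10⁻²⁶ kg

Combine |q|V = ½mv² and r = mv/(|q|B): eliminate v to get m = qB²r²/(2V).
m = (1.602×10⁻¹⁹)(0.882)²(0.0179)²/(2·494) ≈ 4.04×10⁻²⁶ kg.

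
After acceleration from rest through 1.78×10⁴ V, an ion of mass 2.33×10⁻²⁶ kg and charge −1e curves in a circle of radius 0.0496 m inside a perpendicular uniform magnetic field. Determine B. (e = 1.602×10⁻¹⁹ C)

v = √(2|q|V/m) = √(2·1.602×10⁻¹⁹·1.78×10⁴/2.33×10⁻²⁶) ≈ 4.947×10⁵ m/s.
B = mv/(|q|r) = (2.33×10⁻²⁶)(4.947×10⁵)/((1.602×10⁻¹⁹)(0.0496)) ≈ 1.45 T.

B ≈ 1.45 T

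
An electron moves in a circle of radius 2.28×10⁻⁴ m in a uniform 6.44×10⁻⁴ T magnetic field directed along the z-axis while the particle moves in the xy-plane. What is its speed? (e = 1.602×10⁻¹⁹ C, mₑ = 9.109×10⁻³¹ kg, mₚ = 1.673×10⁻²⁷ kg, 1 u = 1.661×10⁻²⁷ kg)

v ≈ 2.58×10⁴ m/s

From |q|vB = mv²/r, v = |q|Br/m.
v = (1.602×10⁻¹⁹)(6.44×10⁻⁴)(2.28×10⁻⁴)/9.109×10⁻³¹ ≈ 2.58×10⁴ m/s.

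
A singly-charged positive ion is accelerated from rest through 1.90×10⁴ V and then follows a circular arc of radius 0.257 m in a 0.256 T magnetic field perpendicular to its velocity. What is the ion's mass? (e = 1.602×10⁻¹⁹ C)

m ≈ 1.82×10⁻²⁶ kg

Combine |q|V = ½mv² and r = mv/(|q|B): eliminate v to get m = qB²r²/(2V).
m = (1.602×10⁻¹⁹)(0.256)²(0.257)²/(2·1.90×10⁴) ≈ 1.82×10⁻²⁶ kg.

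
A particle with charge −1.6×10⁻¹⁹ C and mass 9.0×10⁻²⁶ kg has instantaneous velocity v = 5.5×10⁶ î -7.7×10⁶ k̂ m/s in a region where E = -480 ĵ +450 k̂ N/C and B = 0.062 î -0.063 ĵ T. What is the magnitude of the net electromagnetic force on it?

|F| ≈ 1.22×10⁻¹³ N

v×B = (-4.85×10⁵, -4.77×10⁵, -3.46×10⁵) N/C.
E + v×B = (-4.85×10⁵, -4.78×10⁵, -3.46×10⁵) N/C.
F = q(E + v×B) = (−1.6×10⁻¹⁹ C)·(-4.85×10⁵, -4.78×10⁵, -3.46×10⁵) = (7.76×10⁻¹⁴, 7.65×10⁻¹⁴, 5.54×10⁻¹⁴) N.
|F| = 1.22×10⁻¹³ N.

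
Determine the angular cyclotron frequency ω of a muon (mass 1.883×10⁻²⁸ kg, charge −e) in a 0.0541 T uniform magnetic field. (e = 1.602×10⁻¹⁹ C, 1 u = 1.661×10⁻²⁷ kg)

ω ≈ 4.60×10⁷ rad/s

ω = |q|B/m.
ω = (1.602×10⁻¹⁹)(0.0541)/1.883×10⁻²⁸ ≈ 4.60×10⁷ rad/s.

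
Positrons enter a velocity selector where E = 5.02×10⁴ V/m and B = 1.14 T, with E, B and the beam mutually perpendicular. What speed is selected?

For undeflected motion the electric and magnetic forces balance: qE = qvB.
v = E/B = 5.02×10⁴/1.14 = 4.40×10⁴ m/s.
The result is independent of the particle's charge and mass.

v = 4.40×10⁴ m/s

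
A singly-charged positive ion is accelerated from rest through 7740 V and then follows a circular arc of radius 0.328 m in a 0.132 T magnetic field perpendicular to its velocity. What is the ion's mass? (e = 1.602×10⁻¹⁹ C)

Combine |q|V = ½mv² and r = mv/(|q|B): eliminate v to get m = qB²r²/(2V).
m = (1.602×10⁻¹⁹)(0.132)²(0.328)²/(2·7740) ≈ 1.94×10⁻²⁶ kg.

m ≈ 1.94×10⁻²⁶ kg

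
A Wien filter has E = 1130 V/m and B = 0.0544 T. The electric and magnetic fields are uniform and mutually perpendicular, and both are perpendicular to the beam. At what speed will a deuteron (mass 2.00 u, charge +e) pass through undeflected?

For undeflected motion the electric and magnetic forces balance: qE = qvB.
v = E/B = 1130/0.0544 = 2.08×10⁴ m/s.

v = 2.08×10⁴ m/s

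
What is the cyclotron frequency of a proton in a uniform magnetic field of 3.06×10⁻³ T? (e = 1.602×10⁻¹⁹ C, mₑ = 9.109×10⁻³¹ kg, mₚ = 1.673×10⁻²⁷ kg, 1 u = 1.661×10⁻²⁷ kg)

f = |q|B/(2πm).
f = (1.602×10⁻¹⁹)(3.06×10⁻³)/(2π·1.673×10⁻²⁷) ≈ 4.66×10⁴ Hz.

f ≈ 4.66×10⁴ Hz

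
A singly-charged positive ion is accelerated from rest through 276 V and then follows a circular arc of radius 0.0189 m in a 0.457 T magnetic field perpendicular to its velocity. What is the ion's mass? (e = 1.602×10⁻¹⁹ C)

Combine |q|V = ½mv² and r = mv/(|q|B): eliminate v to get m = qB²r²/(2V).
m = (1.602×10⁻¹⁹)(0.457)²(0.0189)²/(2·276) ≈ 2.17×10⁻²⁶ kg.

m ≈ 2.17×10⁻²⁶ kg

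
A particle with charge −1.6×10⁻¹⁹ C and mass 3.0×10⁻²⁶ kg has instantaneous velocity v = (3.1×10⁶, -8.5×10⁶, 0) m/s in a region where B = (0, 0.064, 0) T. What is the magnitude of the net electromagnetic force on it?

v×B = (0, 0, 1.98×10⁵) N/C.
F = q v×B = (−1.6×10⁻¹⁹ C)·(0, 0, 1.98×10⁵) = (0, 0, -3.17×10⁻¹⁴) N.
|F| = 3.17×10⁻¹⁴ N.

|F| ≈ 3.17×10⁻¹⁴ N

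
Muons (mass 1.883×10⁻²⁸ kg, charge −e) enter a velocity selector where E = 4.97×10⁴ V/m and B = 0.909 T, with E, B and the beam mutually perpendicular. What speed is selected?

Straight-line motion ⇒ electric and magnetic forces cancel, so E = vB.
v = E/B = 4.97×10⁴/0.909 = 5.47×10⁴ m/s.
The result is independent of the particle's charge and mass.

v = 5.47×10⁴ m/s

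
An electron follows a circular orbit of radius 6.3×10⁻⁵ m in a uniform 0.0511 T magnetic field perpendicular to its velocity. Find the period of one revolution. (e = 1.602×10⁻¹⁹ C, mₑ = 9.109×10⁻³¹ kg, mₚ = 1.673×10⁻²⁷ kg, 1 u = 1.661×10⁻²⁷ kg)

The cyclotron period depends only on m, q, B: T = 2πm/(|q|B).
T = 2π(9.109×10⁻³¹)/((1.602×10⁻¹⁹)(0.0511)) ≈ 6.99×10⁻¹⁰ s.

T ≈ 6.99×10⁻¹⁰ s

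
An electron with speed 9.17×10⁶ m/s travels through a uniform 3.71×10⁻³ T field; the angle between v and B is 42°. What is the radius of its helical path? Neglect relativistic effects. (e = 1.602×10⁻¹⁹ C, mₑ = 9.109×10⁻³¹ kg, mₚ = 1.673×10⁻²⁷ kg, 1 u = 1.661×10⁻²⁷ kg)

v⊥ = v sinθ = 9.17×10⁶·sin42° ≈ 6.136×10⁶ m/s.
r = m v⊥/(|q|B) = (9.109×10⁻³¹)(6.136×10⁶)/((1.602×10⁻¹⁹)(3.71×10⁻³)) ≈ 9.40×10⁻³ m.

r ≈ 9.40×10⁻³ m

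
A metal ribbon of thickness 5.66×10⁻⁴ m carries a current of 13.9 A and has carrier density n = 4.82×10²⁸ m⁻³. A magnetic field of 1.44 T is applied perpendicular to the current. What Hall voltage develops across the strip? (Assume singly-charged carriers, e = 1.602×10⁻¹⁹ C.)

V_H = IB/(n e t).
V_H = (13.9)(1.44)/((4.82×10²⁸)(1.602×10⁻¹⁹)(5.66×10⁻⁴)) ≈ 4.58×10⁻⁶ V.

V_H ≈ 4.58×10⁻⁶ V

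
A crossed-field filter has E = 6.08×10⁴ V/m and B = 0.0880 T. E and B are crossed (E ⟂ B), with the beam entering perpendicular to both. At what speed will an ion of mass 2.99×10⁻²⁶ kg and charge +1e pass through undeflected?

v = 6.91×10⁵ m/s

For undeflected motion the electric and magnetic forces balance: qE = qvB.
v = E/B = 6.08×10⁴/0.0880 = 6.91×10⁵ m/s.
The result is independent of the particle's charge and mass.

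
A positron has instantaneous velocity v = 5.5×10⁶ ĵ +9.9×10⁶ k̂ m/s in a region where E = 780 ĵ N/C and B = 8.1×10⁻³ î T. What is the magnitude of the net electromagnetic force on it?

v×B = (0, 8.02×10⁴, -4.46×10⁴) N/C.
E + v×B = (0, 8.10×10⁴, -4.46×10⁴) N/C.
F = q(E + v×B) = (1.602×10⁻¹⁹ C)·(0, 8.10×10⁴, -4.46×10⁴) = (0, 1.30×10⁻¹⁴, -7.14×10⁻¹⁵) N.
|F| = 1.48×10⁻¹⁴ N.

|F| ≈ 1.48×10⁻¹⁴ N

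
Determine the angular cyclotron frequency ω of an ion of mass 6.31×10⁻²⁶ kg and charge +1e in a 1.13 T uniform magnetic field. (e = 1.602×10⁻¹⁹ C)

ω ≈ 2.87×10⁶ rad/s

ω = |q|B/m.
ω = (1.602×10⁻¹⁹)(1.13)/6.31×10⁻²⁶ ≈ 2.87×10⁶ rad/s.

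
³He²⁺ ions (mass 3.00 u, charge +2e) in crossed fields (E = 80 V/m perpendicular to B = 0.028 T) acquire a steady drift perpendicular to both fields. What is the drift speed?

In crossed fields the guiding centre drifts at v_d = |E×B|/B² = E/B, independent of charge and mass.
v_d = 80/0.028 = 2900 m/s.

v_d ≈ 2900 m/s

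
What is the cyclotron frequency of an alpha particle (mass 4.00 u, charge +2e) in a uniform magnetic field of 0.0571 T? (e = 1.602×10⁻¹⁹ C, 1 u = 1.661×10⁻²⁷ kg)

f = |q|B/(2πm).
f = (3.204×10⁻¹⁹)(0.0571)/(2π·6.644×10⁻²⁷) ≈ 4.38×10⁵ Hz.

f ≈ 4.38×10⁵ Hz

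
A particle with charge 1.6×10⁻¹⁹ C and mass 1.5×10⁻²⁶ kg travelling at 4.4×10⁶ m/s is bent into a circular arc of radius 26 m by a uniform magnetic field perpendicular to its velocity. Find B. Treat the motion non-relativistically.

B ≈ 0.016 T

From |q|vB = mv²/r, B = mv/(|q|r).
B = (1.5×10⁻²⁶)(4.4×10⁶)/((1.6×10⁻¹⁹)(26)) ≈ 0.016 T.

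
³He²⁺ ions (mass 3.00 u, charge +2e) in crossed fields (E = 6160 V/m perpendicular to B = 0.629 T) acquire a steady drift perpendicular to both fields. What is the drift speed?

v_d ≈ 9790 m/s

In crossed fields the guiding centre drifts at v_d = |E×B|/B² = E/B, independent of charge and mass.
v_d = 6160/0.629 = 9790 m/s.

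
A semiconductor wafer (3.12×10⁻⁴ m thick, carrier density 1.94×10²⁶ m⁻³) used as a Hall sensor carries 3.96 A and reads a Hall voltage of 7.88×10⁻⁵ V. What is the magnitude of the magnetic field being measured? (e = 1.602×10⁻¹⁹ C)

From V_H = IB/(n e t), B = V_H n e t / I.
B = (7.88×10⁻⁵)(1.94×10²⁶)(1.602×10⁻¹⁹)(3.12×10⁻⁴)/3.96 ≈ 0.193 T.

B ≈ 0.193 T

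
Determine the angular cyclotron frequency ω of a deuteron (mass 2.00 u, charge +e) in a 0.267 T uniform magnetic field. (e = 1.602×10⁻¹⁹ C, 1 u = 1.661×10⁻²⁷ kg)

ω = |q|B/m.
ω = (1.602×10⁻¹⁹)(0.267)/3.322×10⁻²⁷ ≈ 1.29×10⁷ rad/s.

ω ≈ 1.29×10⁷ rad/s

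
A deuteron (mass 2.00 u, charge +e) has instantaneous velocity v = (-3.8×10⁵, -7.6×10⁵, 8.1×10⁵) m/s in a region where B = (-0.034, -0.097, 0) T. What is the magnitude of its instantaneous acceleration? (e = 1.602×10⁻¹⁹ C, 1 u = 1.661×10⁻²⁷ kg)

|a| ≈ 4.05×10¹² m/s²

v×B = (7.86×10⁴, -2.75×10⁴, 1.10×10⁴) N/C.
F = q v×B = (1.602×10⁻¹⁹ C)·(7.86×10⁴, -2.75×10⁴, 1.10×10⁴) = (1.26×10⁻¹⁴, -4.41×10⁻¹⁵, 1.77×10⁻¹⁵) N.
|a| = |F|/m = 1.345×10⁻¹⁴/3.322×10⁻²⁷ ≈ 4.05×10¹² m/s².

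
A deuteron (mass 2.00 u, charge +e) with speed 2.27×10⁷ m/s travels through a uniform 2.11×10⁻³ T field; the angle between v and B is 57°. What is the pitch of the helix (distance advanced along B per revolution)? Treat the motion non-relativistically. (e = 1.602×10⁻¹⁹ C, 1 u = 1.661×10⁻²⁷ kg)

v∥ = v cosθ = 2.27×10⁷·cos57° ≈ 1.236×10⁷ m/s.
T = 2πm/(|q|B) = 2π(3.322×10⁻²⁷)/((1.602×10⁻¹⁹)(2.11×10⁻³)) ≈ 6.175×10⁻⁵ s.
pitch = v∥ T = (1.236×10⁷)(6.175×10⁻⁵) ≈ 763 m.

p ≈ 763 m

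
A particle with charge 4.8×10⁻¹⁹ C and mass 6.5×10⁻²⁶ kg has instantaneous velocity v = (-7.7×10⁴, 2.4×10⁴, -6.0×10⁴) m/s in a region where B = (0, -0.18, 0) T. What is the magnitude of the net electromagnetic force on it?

v×B = (-1.08×10⁴, 0, 1.39×10⁴) N/C.
F = q v×B = (4.8×10⁻¹⁹ C)·(-1.08×10⁴, 0, 1.39×10⁴) = (-5.18×10⁻¹⁵, 0, 6.65×10⁻¹⁵) N.
|F| = 8.43×10⁻¹⁵ N.

|F| ≈ 8.43×10⁻¹⁵ N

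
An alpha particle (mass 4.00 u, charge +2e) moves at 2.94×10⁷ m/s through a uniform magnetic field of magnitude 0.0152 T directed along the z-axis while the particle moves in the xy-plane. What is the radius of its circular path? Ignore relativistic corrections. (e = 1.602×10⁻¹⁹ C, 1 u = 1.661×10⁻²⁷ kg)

r ≈ 40.1 m

The magnetic force provides the centripetal force: |q|vB = mv²/r.
r = mv/(|q|B) = (6.644×10⁻²⁷)(2.94×10⁷)/((3.204×10⁻¹⁹)(0.0152)) ≈ 40.1 m.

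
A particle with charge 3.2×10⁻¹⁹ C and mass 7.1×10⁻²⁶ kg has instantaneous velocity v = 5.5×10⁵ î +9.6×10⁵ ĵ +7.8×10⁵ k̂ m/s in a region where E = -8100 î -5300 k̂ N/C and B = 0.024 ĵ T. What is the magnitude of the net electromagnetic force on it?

|F| ≈ 8.95×10⁻¹⁵ N

v×B = (-1.87×10⁴, 0, 1.32×10⁴) N/C.
E + v×B = (-2.68×10⁴, 0, 7900) N/C.
F = q(E + v×B) = (3.2×10⁻¹⁹ C)·(-2.68×10⁴, 0, 7900) = (-8.58×10⁻¹⁵, 0, 2.53×10⁻¹⁵) N.
|F| = 8.95×10⁻¹⁵ N.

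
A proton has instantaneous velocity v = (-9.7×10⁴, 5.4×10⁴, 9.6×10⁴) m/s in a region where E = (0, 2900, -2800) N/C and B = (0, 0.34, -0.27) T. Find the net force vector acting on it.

v×B = (-4.72×10⁴, -2.62×10⁴, -3.30×10⁴) N/C.
E + v×B = (-4.72×10⁴, -2.33×10⁴, -3.58×10⁴) N/C.
F = q(E + v×B) = (1.602×10⁻¹⁹ C)·(-4.72×10⁴, -2.33×10⁴, -3.58×10⁴) = (-7.56×10⁻¹⁵, -3.73×10⁻¹⁵, -5.73×10⁻¹⁵) N.

F ≈ (-7.56×10⁻¹⁵, -3.73×10⁻¹⁵, -5.73×10⁻¹⁵) N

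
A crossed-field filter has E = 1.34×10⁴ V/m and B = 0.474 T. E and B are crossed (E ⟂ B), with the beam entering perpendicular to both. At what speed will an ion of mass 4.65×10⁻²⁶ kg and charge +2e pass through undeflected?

Zero net Lorentz force requires |qE| = |q v×B|, i.e. E = vB.
v = E/B = 1.34×10⁴/0.474 = 2.83×10⁴ m/s.
The result is independent of the particle's charge and mass.

v = 2.83×10⁴ m/s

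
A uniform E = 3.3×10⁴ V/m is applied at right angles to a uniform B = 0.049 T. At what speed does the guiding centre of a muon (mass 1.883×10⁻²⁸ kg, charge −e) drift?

v_d ≈ 6.7×10⁵ m/s

The steady drift has the magnetic force balancing the electric force, so v_d = E/B.
v_d = 3.3×10⁴/0.049 = 6.7×10⁵ m/s.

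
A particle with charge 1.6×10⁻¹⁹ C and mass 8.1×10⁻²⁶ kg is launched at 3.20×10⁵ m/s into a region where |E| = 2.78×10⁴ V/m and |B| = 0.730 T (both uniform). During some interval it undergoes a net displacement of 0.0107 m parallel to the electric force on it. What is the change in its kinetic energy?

ΔKE ≈ 4.76×10⁻¹⁷ J

The magnetic force is always ⟂ v and does no work; only the electric force changes KE.
ΔKE = F_E · d = |q|E d = (1.6×10⁻¹⁹)(2.78×10⁴)(0.0107) ≈ 4.76×10⁻¹⁷ J.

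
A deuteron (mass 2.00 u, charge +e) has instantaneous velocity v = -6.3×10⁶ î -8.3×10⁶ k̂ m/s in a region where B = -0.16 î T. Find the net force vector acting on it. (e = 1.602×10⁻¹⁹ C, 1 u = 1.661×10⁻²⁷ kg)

F ≈ (0, 2.13×10⁻¹³, 0) N

v×B = (0, 1.33×10⁶, 0) N/C.
F = q v×B = (1.602×10⁻¹⁹ C)·(0, 1.33×10⁶, 0) = (0, 2.13×10⁻¹³, 0) N.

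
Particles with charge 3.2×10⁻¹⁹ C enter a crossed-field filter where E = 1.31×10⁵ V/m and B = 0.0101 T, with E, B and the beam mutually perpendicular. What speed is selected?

Zero net Lorentz force requires |qE| = |q v×B|, i.e. E = vB.
v = E/B = 1.31×10⁵/0.0101 = 1.30×10⁷ m/s.
The result is independent of the particle's charge and mass.

v = 1.30×10⁷ m/s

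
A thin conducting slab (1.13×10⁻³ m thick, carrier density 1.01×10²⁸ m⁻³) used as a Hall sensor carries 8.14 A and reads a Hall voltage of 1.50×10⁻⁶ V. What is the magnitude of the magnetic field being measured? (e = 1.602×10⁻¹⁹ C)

B ≈ 0.337 T

From V_H = IB/(n e t), B = V_H n e t / I.
B = (1.50×10⁻⁶)(1.01×10²⁸)(1.602×10⁻¹⁹)(1.13×10⁻³)/8.14 ≈ 0.337 T.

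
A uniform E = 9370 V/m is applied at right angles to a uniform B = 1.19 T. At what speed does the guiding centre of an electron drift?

v_d ≈ 7870 m/s

The steady drift has the magnetic force balancing the electric force, so v_d = E/B.
v_d = 9370/1.19 = 7870 m/s.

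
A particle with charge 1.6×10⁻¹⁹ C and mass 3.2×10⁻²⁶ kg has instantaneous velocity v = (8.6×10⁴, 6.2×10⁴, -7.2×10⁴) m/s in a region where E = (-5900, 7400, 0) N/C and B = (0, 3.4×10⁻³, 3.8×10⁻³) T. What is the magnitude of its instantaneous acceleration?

|a| ≈ 4.46×10¹⁰ m/s²

v×B = (480, -327, 292) N/C.
E + v×B = (-5420, 7070, 292) N/C.
F = q(E + v×B) = (1.6×10⁻¹⁹ C)·(-5420, 7070, 292) = (-8.67×10⁻¹⁶, 1.13×10⁻¹⁵, 4.68×10⁻¹⁷) N.
|a| = |F|/m = 1.426×10⁻¹⁵/3.2×10⁻²⁶ ≈ 4.46×10¹⁰ m/s².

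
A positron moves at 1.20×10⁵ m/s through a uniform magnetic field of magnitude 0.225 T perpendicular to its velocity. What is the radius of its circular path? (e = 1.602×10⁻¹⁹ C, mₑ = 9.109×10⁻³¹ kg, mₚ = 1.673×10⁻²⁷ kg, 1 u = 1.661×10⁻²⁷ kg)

r ≈ 3.03×10⁻⁶ m

The magnetic force provides the centripetal force: |q|vB = mv²/r.
r = mv/(|q|B) = (9.109×10⁻³¹)(1.20×10⁵)/((1.602×10⁻¹⁹)(0.225)) ≈ 3.03×10⁻⁶ m.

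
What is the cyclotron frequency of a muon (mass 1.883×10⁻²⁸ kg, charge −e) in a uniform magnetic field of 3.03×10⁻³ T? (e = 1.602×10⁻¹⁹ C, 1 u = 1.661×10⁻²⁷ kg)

f = |q|B/(2πm).
f = (1.602×10⁻¹⁹)(3.03×10⁻³)/(2π·1.883×10⁻²⁸) ≈ 4.10×10⁵ Hz.

f ≈ 4.10×10⁵ Hz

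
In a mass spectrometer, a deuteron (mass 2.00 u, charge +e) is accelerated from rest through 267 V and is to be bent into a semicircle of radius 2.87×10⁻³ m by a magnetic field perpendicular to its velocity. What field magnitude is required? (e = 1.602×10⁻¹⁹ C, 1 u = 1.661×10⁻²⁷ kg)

B ≈ 1.16 T

v = √(2|q|V/m) = √(2·1.602×10⁻¹⁹·267/3.322×10⁻²⁷) ≈ 1.605×10⁵ m/s.
B = mv/(|q|r) = (3.322×10⁻²⁷)(1.605×10⁵)/((1.602×10⁻¹⁹)(2.87×10⁻³)) ≈ 1.16 T.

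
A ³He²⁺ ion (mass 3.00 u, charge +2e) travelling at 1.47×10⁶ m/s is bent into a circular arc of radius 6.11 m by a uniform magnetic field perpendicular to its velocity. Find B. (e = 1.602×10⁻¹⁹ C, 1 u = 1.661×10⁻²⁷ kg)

From |q|vB = mv²/r, B = mv/(|q|r).
B = (4.983×10⁻²⁷)(1.47×10⁶)/((3.204×10⁻¹⁹)(6.11)) ≈ 3.74×10⁻³ T.

B ≈ 3.74×10⁻³ T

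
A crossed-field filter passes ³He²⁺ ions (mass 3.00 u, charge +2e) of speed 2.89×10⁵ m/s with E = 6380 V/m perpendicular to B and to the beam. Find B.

Balance of forces in the selector: qE = qvB ⇒ B = E/v.
B = 6380/2.89×10⁵ = 0.0221 T.

B = 0.0221 T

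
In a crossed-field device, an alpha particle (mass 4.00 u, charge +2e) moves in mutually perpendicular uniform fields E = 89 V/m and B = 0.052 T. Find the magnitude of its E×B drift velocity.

The steady drift has the magnetic force balancing the electric force, so v_d = E/B.
v_d = 89/0.052 = 1700 m/s.

v_d ≈ 1700 m/s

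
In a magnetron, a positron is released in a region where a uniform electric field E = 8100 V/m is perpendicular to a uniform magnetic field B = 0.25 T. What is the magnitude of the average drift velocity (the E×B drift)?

The steady drift has the magnetic force balancing the electric force, so v_d = E/B.
v_d = 8100/0.25 = 3.2×10⁴ m/s.

v_d ≈ 3.2×10⁴ m/s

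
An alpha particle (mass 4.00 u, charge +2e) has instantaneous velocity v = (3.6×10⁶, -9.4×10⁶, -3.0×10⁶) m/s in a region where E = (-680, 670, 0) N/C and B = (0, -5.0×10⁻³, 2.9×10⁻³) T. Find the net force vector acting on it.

F ≈ (-1.38×10⁻¹⁴, -3.13×10⁻¹⁵, -5.77×10⁻¹⁵) N

v×B = (-4.23×10⁴, -1.04×10⁴, -1.80×10⁴) N/C.
E + v×B = (-4.29×10⁴, -9770, -1.80×10⁴) N/C.
F = q(E + v×B) = (3.204×10⁻¹⁹ C)·(-4.29×10⁴, -9770, -1.80×10⁴) = (-1.38×10⁻¹⁴, -3.13×10⁻¹⁵, -5.77×10⁻¹⁵) N.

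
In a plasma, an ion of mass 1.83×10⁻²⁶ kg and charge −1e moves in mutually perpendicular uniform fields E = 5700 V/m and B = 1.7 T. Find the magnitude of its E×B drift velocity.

v_d ≈ 3400 m/s

The steady drift has the magnetic force balancing the electric force, so v_d = E/B.
v_d = 5700/1.7 = 3400 m/s.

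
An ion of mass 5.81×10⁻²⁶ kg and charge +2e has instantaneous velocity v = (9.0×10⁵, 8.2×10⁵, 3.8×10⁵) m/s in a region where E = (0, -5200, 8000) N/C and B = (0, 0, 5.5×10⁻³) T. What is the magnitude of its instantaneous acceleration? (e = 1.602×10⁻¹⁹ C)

|a| ≈ 7.55×10¹⁰ m/s²

v×B = (4510, -4950, 0) N/C.
E + v×B = (4510, -1.02×10⁴, 8000) N/C.
F = q(E + v×B) = (3.204×10⁻¹⁹ C)·(4510, -1.02×10⁴, 8000) = (1.45×10⁻¹⁵, -3.25×10⁻¹⁵, 2.56×10⁻¹⁵) N.
|a| = |F|/m = 4.386×10⁻¹⁵/5.81×10⁻²⁶ ≈ 7.55×10¹⁰ m/s².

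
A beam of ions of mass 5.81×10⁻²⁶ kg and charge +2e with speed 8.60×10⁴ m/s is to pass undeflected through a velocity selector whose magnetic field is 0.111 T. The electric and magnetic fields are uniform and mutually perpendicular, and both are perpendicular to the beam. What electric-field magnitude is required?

For straight-line motion qE = qvB, so E = vB.
E = 8.60×10⁴ × 0.111 = 9550 V/m.

E = 9550 V/m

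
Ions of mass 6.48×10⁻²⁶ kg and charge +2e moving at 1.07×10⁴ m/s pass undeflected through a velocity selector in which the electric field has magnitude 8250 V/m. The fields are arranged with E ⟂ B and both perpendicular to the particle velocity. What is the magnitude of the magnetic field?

B = 0.771 T

Balance of forces in the selector: qE = qvB ⇒ B = E/v.
B = 8250/1.07×10⁴ = 0.771 T.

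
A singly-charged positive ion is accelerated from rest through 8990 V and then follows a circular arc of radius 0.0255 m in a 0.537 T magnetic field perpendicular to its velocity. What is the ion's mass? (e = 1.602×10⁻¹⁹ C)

m ≈ 1.67×10⁻²⁷ kg

Combine |q|V = ½mv² and r = mv/(|q|B): eliminate v to get m = qB²r²/(2V).
m = (1.602×10⁻¹⁹)(0.537)²(0.0255)²/(2·8990) ≈ 1.67×10⁻²⁷ kg.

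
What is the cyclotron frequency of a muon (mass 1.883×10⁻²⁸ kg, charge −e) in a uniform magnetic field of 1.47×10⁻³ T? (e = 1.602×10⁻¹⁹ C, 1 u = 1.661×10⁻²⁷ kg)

f ≈ 1.99×10⁵ Hz

f = |q|B/(2πm).
f = (1.602×10⁻¹⁹)(1.47×10⁻³)/(2π·1.883×10⁻²⁸) ≈ 1.99×10⁵ Hz.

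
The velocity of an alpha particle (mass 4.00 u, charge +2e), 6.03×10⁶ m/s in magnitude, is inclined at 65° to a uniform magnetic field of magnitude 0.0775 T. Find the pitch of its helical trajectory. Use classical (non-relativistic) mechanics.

p ≈ 4.28 m

v∥ = v cosθ = 6.03×10⁶·cos65° ≈ 2.548×10⁶ m/s.
T = 2πm/(|q|B) = 2π(6.644×10⁻²⁷)/((3.204×10⁻¹⁹)(0.0775)) ≈ 1.681×10⁻⁶ s.
pitch = v∥ T = (2.548×10⁶)(1.681×10⁻⁶) ≈ 4.28 m.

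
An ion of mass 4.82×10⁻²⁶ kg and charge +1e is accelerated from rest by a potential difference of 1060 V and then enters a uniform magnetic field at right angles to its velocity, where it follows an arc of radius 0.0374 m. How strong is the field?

v = √(2|q|V/m) = √(2·1.602×10⁻¹⁹·1060/4.82×10⁻²⁶) ≈ 8.394×10⁴ m/s.
B = mv/(|q|r) = (4.82×10⁻²⁶)(8.394×10⁴)/((1.602×10⁻¹⁹)(0.0374)) ≈ 0.675 T.

B ≈ 0.675 T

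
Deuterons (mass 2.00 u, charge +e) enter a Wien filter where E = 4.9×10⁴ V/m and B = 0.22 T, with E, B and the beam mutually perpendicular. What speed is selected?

v = 2.2×10⁵ m/s

Zero net Lorentz force requires |qE| = |q v×B|, i.e. E = vB.
v = E/B = 4.9×10⁴/0.22 = 2.2×10⁵ m/s.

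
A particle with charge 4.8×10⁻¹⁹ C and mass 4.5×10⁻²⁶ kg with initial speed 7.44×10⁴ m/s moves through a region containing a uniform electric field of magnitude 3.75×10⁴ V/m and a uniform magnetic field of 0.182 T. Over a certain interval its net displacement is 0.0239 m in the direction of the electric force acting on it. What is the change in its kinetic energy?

ΔKE ≈ 4.30×10⁻¹⁶ J

The magnetic force is always ⟂ v and does no work; only the electric force changes KE.
ΔKE = F_E · d = |q|E d = (4.8×10⁻¹⁹)(3.75×10⁴)(0.0239) ≈ 4.30×10⁻¹⁶ J.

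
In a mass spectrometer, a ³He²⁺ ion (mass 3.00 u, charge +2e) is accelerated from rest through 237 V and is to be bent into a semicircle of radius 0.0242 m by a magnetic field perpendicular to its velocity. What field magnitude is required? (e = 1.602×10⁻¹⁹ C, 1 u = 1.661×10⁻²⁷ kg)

v = √(2|q|V/m) = √(2·3.204×10⁻¹⁹·237/4.983×10⁻²⁷) ≈ 1.746×10⁵ m/s.
B = mv/(|q|r) = (4.983×10⁻²⁷)(1.746×10⁵)/((3.204×10⁻¹⁹)(0.0242)) ≈ 0.112 T.

B ≈ 0.112 T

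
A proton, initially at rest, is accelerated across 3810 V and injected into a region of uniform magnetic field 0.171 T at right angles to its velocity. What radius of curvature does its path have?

Acceleration: |q|V = ½mv² ⇒ v = √(2|q|V/m) = √(2·1.602×10⁻¹⁹·3810/1.673×10⁻²⁷) ≈ 8.542×10⁵ m/s.
In the field: r = mv/(|q|B) = (1.673×10⁻²⁷)(8.542×10⁵)/((1.602×10⁻¹⁹)(0.171)) ≈ 0.0522 m.

r ≈ 0.0522 m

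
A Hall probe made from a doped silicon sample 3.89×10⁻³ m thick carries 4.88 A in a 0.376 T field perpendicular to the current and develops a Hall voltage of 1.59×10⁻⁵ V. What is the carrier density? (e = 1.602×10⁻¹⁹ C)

n ≈ 1.85×10²⁶ m⁻³

From V_H = IB/(n e t), n = IB/(V_H e t).
n = (4.88)(0.376)/((1.59×10⁻⁵)(1.602×10⁻¹⁹)(3.89×10⁻³)) ≈ 1.85×10²⁶ m⁻³.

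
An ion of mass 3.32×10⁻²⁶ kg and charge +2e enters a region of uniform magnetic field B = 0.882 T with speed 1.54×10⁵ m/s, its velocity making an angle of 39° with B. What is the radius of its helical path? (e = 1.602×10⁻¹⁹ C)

v⊥ = v sinθ = 1.54×10⁵·sin39° ≈ 9.692×10⁴ m/s.
r = m v⊥/(|q|B) = (3.32×10⁻²⁶)(9.692×10⁴)/((3.204×10⁻¹⁹)(0.882)) ≈ 0.0114 m.

r ≈ 0.0114 m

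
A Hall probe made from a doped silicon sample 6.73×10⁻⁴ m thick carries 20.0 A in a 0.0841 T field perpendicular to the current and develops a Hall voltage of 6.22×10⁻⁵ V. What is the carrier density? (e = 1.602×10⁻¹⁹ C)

n ≈ 2.51×10²⁶ m⁻³

From V_H = IB/(n e t), n = IB/(V_H e t).
n = (20.0)(0.0841)/((6.22×10⁻⁵)(1.602×10⁻¹⁹)(6.73×10⁻⁴)) ≈ 2.51×10²⁶ m⁻³.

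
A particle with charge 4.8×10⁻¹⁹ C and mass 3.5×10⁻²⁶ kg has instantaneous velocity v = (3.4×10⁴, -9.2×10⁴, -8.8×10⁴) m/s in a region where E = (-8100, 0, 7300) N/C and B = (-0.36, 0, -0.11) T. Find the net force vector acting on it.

F ≈ (9.70×10⁻¹⁶, 1.70×10⁻¹⁴, -1.24×10⁻¹⁴) N

v×B = (1.01×10⁴, 3.54×10⁴, -3.31×10⁴) N/C.
E + v×B = (2020, 3.54×10⁴, -2.58×10⁴) N/C.
F = q(E + v×B) = (4.8×10⁻¹⁹ C)·(2020, 3.54×10⁴, -2.58×10⁴) = (9.70×10⁻¹⁶, 1.70×10⁻¹⁴, -1.24×10⁻¹⁴) N.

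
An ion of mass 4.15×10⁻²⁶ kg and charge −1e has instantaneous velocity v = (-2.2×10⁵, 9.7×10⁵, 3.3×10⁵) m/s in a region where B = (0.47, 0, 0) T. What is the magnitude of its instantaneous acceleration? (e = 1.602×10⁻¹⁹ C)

v×B = (0, 1.55×10⁵, -4.56×10⁵) N/C.
F = q v×B = (−1.602×10⁻¹⁹ C)·(0, 1.55×10⁵, -4.56×10⁵) = (0, -2.48×10⁻¹⁴, 7.30×10⁻¹⁴) N.
|a| = |F|/m = 7.715×10⁻¹⁴/4.15×10⁻²⁶ ≈ 1.86×10¹² m/s².

|a| ≈ 1.86×10¹² m/s²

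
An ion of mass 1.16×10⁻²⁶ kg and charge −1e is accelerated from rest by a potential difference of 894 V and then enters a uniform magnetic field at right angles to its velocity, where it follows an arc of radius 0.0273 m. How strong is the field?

B ≈ 0.417 T

v = √(2|q|V/m) = √(2·1.602×10⁻¹⁹·894/1.16×10⁻²⁶) ≈ 1.571×10⁵ m/s.
B = mv/(|q|r) = (1.16×10⁻²⁶)(1.571×10⁵)/((1.602×10⁻¹⁹)(0.0273)) ≈ 0.417 T.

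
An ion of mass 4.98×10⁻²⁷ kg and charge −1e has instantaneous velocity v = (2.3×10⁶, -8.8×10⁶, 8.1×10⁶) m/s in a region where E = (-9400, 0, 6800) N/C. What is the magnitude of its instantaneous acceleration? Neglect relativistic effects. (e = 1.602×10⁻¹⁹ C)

|a| ≈ 3.73×10¹¹ m/s²

Only an electric field acts, so F = qE = (−1.602×10⁻¹⁹ C)·(-9400, 0, 6800) = (1.51×10⁻¹⁵, 0, -1.09×10⁻¹⁵) N.
|a| = |F|/m = 1.859×10⁻¹⁵/4.98×10⁻²⁷ ≈ 3.73×10¹¹ m/s².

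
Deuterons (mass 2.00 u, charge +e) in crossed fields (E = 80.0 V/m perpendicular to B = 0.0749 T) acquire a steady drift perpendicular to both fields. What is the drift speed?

v_d ≈ 1070 m/s

The E×B drift speed is v_d = E/B.
v_d = 80.0/0.0749 = 1070 m/s.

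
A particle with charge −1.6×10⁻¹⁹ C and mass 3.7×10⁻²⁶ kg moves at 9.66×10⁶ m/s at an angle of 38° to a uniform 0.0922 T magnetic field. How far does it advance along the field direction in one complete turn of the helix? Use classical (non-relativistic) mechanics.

v∥ = v cosθ = 9.66×10⁶·cos38° ≈ 7.612×10⁶ m/s.
T = 2πm/(|q|B) = 2π(3.7×10⁻²⁶)/((1.6×10⁻¹⁹)(0.0922)) ≈ 1.576×10⁻⁵ s.
pitch = v∥ T = (7.612×10⁶)(1.576×10⁻⁵) ≈ 120 m.

p ≈ 120 m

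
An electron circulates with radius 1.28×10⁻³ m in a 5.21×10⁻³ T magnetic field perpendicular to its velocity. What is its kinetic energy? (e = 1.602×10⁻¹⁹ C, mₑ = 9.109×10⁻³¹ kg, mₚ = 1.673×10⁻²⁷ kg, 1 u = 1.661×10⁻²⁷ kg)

KE ≈ 6.26×10⁻¹⁹ J

v = |q|Br/m, then KE = ½mv² = (qBr)²/(2m).
v = (1.602×10⁻¹⁹)(5.21×10⁻³)(1.28×10⁻³)/9.109×10⁻³¹ ≈ 1.173×10⁶ m/s.
KE = ½(9.109×10⁻³¹)(1.173×10⁶)² ≈ 6.26×10⁻¹⁹ J.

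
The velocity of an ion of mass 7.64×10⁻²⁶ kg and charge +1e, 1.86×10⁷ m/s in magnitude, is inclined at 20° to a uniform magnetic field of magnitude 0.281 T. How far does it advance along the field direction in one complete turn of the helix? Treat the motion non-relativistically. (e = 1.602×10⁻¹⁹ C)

v∥ = v cosθ = 1.86×10⁷·cos20° ≈ 1.748×10⁷ m/s.
T = 2πm/(|q|B) = 2π(7.64×10⁻²⁶)/((1.602×10⁻¹⁹)(0.281)) ≈ 1.066×10⁻⁵ s.
pitch = v∥ T = (1.748×10⁷)(1.066×10⁻⁵) ≈ 186 m.

p ≈ 186 m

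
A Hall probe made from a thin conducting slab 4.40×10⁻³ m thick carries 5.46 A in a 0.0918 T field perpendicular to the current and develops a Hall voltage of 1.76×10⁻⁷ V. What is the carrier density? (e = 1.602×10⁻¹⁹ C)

From V_H = IB/(n e t), n = IB/(V_H e t).
n = (5.46)(0.0918)/((1.76×10⁻⁷)(1.602×10⁻¹⁹)(4.40×10⁻³)) ≈ 4.04×10²⁷ m⁻³.

n ≈ 4.04×10²⁷ m⁻³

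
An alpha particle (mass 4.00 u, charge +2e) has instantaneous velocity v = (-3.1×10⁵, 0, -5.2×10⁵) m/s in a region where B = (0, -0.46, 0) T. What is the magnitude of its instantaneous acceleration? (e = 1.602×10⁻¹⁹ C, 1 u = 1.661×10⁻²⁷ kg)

v×B = (-2.39×10⁵, 0, 1.43×10⁵) N/C.
F = q v×B = (3.204×10⁻¹⁹ C)·(-2.39×10⁵, 0, 1.43×10⁵) = (-7.66×10⁻¹⁴, 0, 4.57×10⁻¹⁴) N.
|a| = |F|/m = 8.923×10⁻¹⁴/6.644×10⁻²⁷ ≈ 1.34×10¹³ m/s².

|a| ≈ 1.34×10¹³ m/s²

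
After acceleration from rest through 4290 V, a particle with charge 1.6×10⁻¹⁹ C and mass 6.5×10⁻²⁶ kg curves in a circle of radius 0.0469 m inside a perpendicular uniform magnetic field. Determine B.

B ≈ 1.26 T

v = √(2|q|V/m) = √(2·1.6×10⁻¹⁹·4290/6.5×10⁻²⁶) ≈ 1.453×10⁵ m/s.
B = mv/(|q|r) = (6.5×10⁻²⁶)(1.453×10⁵)/((1.6×10⁻¹⁹)(0.0469)) ≈ 1.26 T.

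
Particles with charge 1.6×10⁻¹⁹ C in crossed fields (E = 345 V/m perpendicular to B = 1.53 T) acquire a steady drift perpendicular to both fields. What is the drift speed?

v_d ≈ 225 m/s

The E×B drift speed is v_d = E/B.
v_d = 345/1.53 = 225 m/s.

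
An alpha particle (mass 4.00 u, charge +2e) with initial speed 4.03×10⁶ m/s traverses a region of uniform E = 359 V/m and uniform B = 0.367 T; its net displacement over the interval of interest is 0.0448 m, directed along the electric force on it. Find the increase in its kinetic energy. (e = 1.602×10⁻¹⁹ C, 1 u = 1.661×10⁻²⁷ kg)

The magnetic force is always ⟂ v and does no work; only the electric force changes KE.
ΔKE = F_E · d = |q|E d = (3.204×10⁻¹⁹)(359)(0.0448) ≈ 5.15×10⁻¹⁸ J.

ΔKE ≈ 5.15×10⁻¹⁸ J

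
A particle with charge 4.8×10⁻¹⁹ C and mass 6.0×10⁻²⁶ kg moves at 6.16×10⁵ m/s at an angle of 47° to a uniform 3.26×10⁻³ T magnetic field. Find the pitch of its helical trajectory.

p ≈ 101 m

v∥ = v cosθ = 6.16×10⁵·cos47° ≈ 4.201×10⁵ m/s.
T = 2πm/(|q|B) = 2π(6.0×10⁻²⁶)/((4.8×10⁻¹⁹)(3.26×10⁻³)) ≈ 2.409×10⁻⁴ s.
pitch = v∥ T = (4.201×10⁵)(2.409×10⁻⁴) ≈ 101 m.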